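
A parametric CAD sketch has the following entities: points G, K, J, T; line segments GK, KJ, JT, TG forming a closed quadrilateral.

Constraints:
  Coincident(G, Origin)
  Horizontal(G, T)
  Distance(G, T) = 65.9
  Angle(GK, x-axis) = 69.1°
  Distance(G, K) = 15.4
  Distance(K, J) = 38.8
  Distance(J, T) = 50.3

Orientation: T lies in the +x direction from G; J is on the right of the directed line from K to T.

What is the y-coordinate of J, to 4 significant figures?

-21.44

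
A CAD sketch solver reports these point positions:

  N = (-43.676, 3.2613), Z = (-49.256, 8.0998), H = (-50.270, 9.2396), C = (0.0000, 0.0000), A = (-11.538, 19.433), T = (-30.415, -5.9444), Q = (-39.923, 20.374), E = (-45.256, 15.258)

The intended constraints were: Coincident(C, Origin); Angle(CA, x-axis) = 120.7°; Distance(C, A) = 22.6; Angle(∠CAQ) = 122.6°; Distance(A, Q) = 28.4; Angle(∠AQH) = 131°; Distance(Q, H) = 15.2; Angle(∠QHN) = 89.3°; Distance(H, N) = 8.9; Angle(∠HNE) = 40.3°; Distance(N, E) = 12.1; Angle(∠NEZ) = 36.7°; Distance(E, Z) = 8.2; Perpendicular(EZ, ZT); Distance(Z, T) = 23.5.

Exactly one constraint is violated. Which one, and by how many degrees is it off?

Perpendicular(EZ, ZT) — off by 7.50°.

C = (0.00, 0.00) ✓; CA at 120.7° ✓; |CA| = 22.60 ✓; ∠CAQ = 122.6° ✓; |AQ| = 28.40 ✓; ∠AQH = 131.0° ✓; |QH| = 15.20 ✓; ∠QHN = 89.30° ✓; |HN| = 8.901 ✓; ∠HNE = 40.30° ✓; |NE| = 12.10 ✓; ∠NEZ = 36.70° ✓; |EZ| = 8.200 ✓; ∠(EZ, ZT) = 82.50° ✗; |ZT| = 23.50 ✓.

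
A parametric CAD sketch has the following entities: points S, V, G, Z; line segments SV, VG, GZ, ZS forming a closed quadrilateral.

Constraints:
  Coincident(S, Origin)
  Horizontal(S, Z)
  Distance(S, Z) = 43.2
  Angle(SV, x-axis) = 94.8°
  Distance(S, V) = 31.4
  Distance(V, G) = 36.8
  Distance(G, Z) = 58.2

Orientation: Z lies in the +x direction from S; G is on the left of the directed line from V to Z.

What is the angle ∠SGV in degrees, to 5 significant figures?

24.675°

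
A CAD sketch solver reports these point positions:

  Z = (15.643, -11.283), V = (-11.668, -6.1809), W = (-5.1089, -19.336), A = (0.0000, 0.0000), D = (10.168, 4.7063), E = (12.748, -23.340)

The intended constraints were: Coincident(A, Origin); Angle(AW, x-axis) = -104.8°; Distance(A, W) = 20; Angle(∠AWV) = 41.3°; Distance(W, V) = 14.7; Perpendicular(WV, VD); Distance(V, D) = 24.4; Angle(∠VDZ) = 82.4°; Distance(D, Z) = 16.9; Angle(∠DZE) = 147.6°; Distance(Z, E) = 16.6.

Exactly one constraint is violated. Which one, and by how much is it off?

Distance(Z, E) = 16.6 — off by 4.20.

A = (0.00, 0.00) ✓; AW at -104.8° ✓; |AW| = 20.00 ✓; ∠AWV = 41.30° ✓; |WV| = 14.70 ✓; ∠(WV, VD) = 90.00° ✓; |VD| = 24.40 ✓; ∠VDZ = 82.40° ✓; |DZ| = 16.90 ✓; ∠DZE = 147.6° ✓; |ZE| = 12.40 ✗.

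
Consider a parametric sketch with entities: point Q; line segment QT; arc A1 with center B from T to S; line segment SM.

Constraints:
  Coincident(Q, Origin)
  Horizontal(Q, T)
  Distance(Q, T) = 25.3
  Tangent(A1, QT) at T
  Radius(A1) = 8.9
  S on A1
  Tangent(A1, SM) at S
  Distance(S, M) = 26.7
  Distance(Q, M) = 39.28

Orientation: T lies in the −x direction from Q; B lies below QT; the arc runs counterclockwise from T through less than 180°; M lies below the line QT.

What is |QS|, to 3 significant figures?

35.4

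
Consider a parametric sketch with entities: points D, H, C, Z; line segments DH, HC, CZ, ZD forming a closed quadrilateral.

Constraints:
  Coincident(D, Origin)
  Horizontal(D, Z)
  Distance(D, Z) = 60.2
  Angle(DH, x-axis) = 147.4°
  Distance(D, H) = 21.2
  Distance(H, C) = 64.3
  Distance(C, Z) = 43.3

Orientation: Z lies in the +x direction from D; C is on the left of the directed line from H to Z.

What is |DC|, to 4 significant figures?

55.86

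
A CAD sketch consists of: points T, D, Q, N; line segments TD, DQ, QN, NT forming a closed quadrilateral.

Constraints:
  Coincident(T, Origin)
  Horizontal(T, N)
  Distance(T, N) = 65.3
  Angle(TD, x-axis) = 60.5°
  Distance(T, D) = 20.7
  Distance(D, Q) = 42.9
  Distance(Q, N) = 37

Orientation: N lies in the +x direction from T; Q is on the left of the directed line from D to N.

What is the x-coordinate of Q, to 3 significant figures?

50.1

T is at the origin; TN is horizontal with |TN| = 65.3 and N in +x, so N = (65.3, 0). TD runs at 60.5° with |TD| = 20.7, so D = (10.2, 18.0). Q is determined by |DQ| = 42.9 and |QN| = 37.0 together: it lies at the intersection of circle(D, 42.9) and circle(N, 37.0). With |DN| = 58.0, the foot of the radical line on DN is 33.1 from D and the perpendicular offset is √(42.9² − 33.1²) = 27.3. Taking the left-of-DN solution: Q = (50.1, 33.7).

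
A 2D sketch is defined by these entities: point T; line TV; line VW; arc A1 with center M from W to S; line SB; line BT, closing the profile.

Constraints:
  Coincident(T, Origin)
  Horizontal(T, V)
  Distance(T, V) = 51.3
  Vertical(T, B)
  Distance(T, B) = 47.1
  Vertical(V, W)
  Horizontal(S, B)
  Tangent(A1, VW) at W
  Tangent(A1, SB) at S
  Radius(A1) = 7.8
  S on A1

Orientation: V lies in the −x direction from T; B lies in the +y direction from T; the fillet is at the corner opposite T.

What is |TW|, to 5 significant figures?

64.623

T is at the origin; TV is horizontal with |TV| = 51.3 and V on the −x side, so V = (-51.300, 0.0000). T and B share the same x with |TB| = 47.1 and B on the +y side, so B = (0.0000, 47.100). The virtual corner opposite T is at (-51.300, 47.100). A1 meets VW tangentially, so MW is at right angles to VW and since A1 is tangent to SB there, MS ⟂ SB, with radius 7.8, so the center M sits 7.8 in from both sides at M = (-43.500, 39.300). That places the tangent points at W = (-51.300, 39.300) on VW and S = (-43.500, 47.100) on SB. Then |TW| = |W − T| = 64.623.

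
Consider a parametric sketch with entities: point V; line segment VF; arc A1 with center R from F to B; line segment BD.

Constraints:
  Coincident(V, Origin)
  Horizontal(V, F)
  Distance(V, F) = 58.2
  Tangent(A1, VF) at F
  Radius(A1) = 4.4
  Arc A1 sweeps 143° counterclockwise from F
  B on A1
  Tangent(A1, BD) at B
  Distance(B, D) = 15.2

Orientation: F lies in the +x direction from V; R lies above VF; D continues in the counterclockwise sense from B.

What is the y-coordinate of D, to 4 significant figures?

17.06

On A1, F sits at bearing -90° from R; a 143° counterclockwise sweep puts B at bearing 53°, so B = R + 4.4·(cos 53°, sin 53°) = (60.85, 7.914). Since A1 is tangent to BD there, RB ⟂ BD, so BD runs along (−sin 53°, cos 53°); with |BD| = 15.2, D = (48.71, 17.06). So D.y = 17.06.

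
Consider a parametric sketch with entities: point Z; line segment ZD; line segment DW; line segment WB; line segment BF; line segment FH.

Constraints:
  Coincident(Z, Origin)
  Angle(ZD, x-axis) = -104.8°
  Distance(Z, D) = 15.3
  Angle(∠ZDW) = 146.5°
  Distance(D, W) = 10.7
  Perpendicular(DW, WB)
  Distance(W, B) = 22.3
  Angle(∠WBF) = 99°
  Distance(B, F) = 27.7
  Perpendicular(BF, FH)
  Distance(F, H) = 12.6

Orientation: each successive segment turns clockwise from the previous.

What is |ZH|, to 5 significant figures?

8.2138

Z is at the origin; ZD runs at -104.8° with length 15.3, so D = (-3.9083, -14.792). ∠ZDW = 146.5° gives DW at -138.30° from the x-axis; with |DW| = 10.7, W = (-11.897, -21.910). DW ⟂ WB, so WB runs at 131.70°; with |WB| = 22.3, B = (-26.732, -5.2603). ∠WBF = 99.0° gives BF at 50.700° from the x-axis; with |BF| = 27.7, F = (-9.1873, 16.175). The perpendicularity gives FH at right angles to BF, so FH runs at -39.300°; with |FH| = 12.6, H = (0.56305, 8.1944). Then |ZH| = |H − Z| = 8.2138.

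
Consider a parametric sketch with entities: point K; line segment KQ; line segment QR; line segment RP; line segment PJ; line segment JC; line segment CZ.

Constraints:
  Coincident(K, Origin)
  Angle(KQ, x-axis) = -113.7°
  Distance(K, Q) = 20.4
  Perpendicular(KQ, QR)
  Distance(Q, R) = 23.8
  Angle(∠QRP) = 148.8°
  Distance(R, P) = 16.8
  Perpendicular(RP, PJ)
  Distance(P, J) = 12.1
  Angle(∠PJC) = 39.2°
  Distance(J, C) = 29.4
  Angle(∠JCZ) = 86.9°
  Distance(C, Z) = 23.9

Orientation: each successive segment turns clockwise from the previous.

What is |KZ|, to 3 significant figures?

61.0

K is at the origin; KQ runs at -113.7° with length 20.4, so Q = (-8.20, -18.7). KQ ⟂ QR, so QR runs at 156°; with |QR| = 23.8, R = (-30.0, -9.11). ∠QRP = 148.8° gives RP at 125° from the x-axis; with |RP| = 16.8, P = (-39.7, 4.63). RP is perpendicular to PJ, so PJ runs at 35.1°; with |PJ| = 12.1, J = (-29.8, 11.6). ∠PJC = 39.2° gives JC at -106° from the x-axis; with |JC| = 29.4, C = (-37.7, -16.7). ∠JCZ = 86.9° gives CZ at 161° from the x-axis; with |CZ| = 23.9, Z = (-60.3, -9.01). Then |KZ| = |Z − K| = 61.0.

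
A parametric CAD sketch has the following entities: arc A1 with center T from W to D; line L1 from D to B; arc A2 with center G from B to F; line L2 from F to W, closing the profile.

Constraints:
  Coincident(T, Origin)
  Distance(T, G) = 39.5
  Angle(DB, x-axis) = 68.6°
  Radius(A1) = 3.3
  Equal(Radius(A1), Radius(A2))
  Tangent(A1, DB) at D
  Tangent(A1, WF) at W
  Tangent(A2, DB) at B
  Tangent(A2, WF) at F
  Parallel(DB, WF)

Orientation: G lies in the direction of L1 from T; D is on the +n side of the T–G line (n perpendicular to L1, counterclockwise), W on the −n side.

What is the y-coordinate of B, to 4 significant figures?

37.98

The slot axis is L1's direction at 68.6°, so u = (cos 68.6°, sin 68.6°) = (0.3649, 0.9311) and n = (−sin 68.6°, cos 68.6°) = (-0.9311, 0.3649). T is at the origin and G lies 39.5 along u from T, so G = 39.5·u = (14.41, 36.78). Tangency of A1 to both parallel lines with radius 3.3 puts D and W at T ± 3.3·n: D = (-3.072, 1.204), W = (3.072, -1.204). Equal radii place B and F the same way about G: B = G + 3.3·n = (11.34, 37.98), F = G − 3.3·n = (17.49, 35.57). So B.y = 37.98.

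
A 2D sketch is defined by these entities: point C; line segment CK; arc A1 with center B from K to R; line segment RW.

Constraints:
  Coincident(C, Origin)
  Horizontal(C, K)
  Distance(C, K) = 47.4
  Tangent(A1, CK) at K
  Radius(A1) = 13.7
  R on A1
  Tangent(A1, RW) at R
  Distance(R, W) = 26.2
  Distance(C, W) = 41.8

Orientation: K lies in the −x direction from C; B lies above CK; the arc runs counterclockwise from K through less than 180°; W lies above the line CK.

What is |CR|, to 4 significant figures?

35.71

C is at the origin; C and K share the same y with |CK| = 47.4 and K on the −x side, so K = (-47.40, 0.000). Tangency of A1 to CK means the radius BK is perpendicular to CK, so B = K + (0, 13.7) = (-47.40, 13.70). Since BR ⟂ RW (tangency), |BW| = √(13.7² + 26.2²) = 29.57 regardless of where R sits on A1. So W lies on both circle(C, 41.8) and circle(B, 29.57); the above-CK intersection is W = (-25.27, 33.30). R is the foot of the tangent from W: R = (-34.60, 8.819).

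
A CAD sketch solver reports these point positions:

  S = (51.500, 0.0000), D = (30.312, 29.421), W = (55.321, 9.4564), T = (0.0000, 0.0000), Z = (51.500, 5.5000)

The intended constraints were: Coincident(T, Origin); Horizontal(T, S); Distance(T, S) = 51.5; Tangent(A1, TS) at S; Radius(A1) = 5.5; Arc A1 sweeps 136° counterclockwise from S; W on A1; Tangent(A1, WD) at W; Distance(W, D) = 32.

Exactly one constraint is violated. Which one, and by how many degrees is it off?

Tangent(A1, WD) at W — off by 5.40°.

T = (0.00, 0.00) ✓; T.y = 0.00, S.y = 0.00 ✓; |TS| = 51.50 ✓; ∠(ZS, ST) = 90.00° ✓; |ZS| = 5.500 ✓; bearing(Z→W) − bearing(Z→S) = 136.0° ✓; |ZW| = 5.500 ✓; ∠(ZW, WD) = 84.60° ✗; |WD| = 32.00 ✓.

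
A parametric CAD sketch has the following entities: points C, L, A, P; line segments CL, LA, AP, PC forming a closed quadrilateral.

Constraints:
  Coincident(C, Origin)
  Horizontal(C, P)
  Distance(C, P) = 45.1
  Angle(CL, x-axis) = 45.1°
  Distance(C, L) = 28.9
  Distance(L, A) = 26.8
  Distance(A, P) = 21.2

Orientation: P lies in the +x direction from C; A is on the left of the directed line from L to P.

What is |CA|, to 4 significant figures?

51.69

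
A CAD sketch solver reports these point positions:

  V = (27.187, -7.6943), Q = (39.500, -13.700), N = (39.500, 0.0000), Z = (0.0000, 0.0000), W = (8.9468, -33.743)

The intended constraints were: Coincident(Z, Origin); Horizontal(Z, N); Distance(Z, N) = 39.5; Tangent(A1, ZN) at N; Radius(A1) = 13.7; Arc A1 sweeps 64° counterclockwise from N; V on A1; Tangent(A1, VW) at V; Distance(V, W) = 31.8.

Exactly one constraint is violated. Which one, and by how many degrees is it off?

Tangent(A1, VW) at V — off by 9.00°.

Z = (0.00, 0.00) ✓; Z.y = 0.00, N.y = 0.00 ✓; |ZN| = 39.50 ✓; ∠(QN, NZ) = 90.00° ✓; |QN| = 13.70 ✓; bearing(Q→V) − bearing(Q→N) = 64.00° ✓; |QV| = 13.70 ✓; ∠(QV, VW) = 99.00° ✗; |VW| = 31.80 ✓.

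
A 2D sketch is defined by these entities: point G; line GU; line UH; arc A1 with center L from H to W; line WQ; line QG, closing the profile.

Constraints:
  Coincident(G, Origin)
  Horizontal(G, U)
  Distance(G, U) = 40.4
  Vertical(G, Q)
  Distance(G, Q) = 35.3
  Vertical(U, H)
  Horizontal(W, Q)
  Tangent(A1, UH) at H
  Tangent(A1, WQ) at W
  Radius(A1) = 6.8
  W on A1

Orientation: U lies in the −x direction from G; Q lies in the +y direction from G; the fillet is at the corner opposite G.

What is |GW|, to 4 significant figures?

48.73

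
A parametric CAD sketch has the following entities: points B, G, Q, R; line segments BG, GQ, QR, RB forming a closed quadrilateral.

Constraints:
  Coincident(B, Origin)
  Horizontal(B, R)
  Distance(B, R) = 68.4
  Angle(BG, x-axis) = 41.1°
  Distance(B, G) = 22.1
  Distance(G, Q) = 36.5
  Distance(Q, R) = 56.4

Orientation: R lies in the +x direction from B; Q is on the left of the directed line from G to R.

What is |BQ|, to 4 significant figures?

57.93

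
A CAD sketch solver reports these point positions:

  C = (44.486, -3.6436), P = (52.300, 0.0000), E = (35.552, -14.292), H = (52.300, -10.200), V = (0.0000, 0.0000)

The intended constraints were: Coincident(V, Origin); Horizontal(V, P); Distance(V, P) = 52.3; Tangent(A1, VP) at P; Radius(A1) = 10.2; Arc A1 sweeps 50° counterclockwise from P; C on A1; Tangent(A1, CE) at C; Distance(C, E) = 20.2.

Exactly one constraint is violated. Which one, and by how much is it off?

Distance(C, E) = 20.2 — off by 6.30.

V = (0.00, 0.00) ✓; V.y = 0.00, P.y = 0.00 ✓; |VP| = 52.30 ✓; ∠(HP, PV) = 90.00° ✓; |HP| = 10.20 ✓; bearing(H→C) − bearing(H→P) = 50.00° ✓; |HC| = 10.20 ✓; ∠(HC, CE) = 90.00° ✓; |CE| = 13.90 ✗.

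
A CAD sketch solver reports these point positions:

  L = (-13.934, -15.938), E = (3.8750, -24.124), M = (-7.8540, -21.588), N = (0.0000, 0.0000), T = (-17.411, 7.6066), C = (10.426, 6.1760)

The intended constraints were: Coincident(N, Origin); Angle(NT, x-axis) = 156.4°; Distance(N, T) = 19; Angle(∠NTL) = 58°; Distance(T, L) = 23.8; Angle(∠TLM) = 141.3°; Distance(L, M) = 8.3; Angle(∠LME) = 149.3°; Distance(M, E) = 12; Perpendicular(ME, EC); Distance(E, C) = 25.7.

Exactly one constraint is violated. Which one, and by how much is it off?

Distance(E, C) = 25.7 — off by 5.30.

N = (0.00, 0.00) ✓; NT at 156.4° ✓; |NT| = 19.00 ✓; ∠NTL = 58.00° ✓; |TL| = 23.80 ✓; ∠TLM = 141.3° ✓; |LM| = 8.300 ✓; ∠LME = 149.3° ✓; |ME| = 12.00 ✓; ∠(ME, EC) = 90.00° ✓; |EC| = 31.00 ✗.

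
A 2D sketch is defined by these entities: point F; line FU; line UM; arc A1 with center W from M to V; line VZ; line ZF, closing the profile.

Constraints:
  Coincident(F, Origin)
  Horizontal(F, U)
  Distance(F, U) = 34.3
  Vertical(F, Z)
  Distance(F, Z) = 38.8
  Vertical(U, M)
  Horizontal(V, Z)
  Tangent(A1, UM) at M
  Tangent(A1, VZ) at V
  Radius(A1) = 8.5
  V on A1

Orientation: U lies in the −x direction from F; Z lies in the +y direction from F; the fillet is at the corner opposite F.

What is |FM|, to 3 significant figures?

45.8

F is at the origin; F and U share the same y with |FU| = 34.3 and U on the −x side, so U = (-34.3, 0.00). FZ is vertical with |FZ| = 38.8 and Z on the +y side, so Z = (0.00, 38.8). The virtual corner opposite F is at (-34.3, 38.8). Tangency of A1 to UM means the radius WM is perpendicular to UM and A1 meets VZ tangentially, so WV is at right angles to VZ, with radius 8.5, so the center W sits 8.5 in from both sides at W = (-25.8, 30.3). That places the tangent points at M = (-34.3, 30.3) on UM and V = (-25.8, 38.8) on VZ. Then |FM| = |M − F| = 45.8.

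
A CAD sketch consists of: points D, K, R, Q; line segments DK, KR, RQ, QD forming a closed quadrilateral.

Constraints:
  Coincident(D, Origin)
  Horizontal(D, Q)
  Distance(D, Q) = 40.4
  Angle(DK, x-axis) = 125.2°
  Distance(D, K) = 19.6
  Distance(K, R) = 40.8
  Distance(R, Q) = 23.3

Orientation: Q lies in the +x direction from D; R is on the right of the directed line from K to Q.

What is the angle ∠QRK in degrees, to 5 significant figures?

112.31°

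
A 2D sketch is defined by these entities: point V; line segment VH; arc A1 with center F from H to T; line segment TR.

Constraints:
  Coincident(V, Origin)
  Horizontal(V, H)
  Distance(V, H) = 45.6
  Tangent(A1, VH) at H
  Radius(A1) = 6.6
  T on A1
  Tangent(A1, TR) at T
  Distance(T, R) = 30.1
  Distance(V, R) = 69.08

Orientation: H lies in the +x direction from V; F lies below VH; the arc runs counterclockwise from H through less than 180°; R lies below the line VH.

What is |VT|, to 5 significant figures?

42.054

V is at the origin; V and H share the same y with |VH| = 45.6 and H on the +x side, so H = (45.600, 0.0000). Tangency of A1 to VH means the radius FH is perpendicular to VH, so F = H + (0, -6.6) = (45.600, -6.6000). Since FT ⟂ TR (tangency), |FR| = √(6.6² + 30.1²) = 30.815 regardless of where T sits on A1. So R lies on both circle(V, 69.08) and circle(F, 30.815); the below-VH intersection is R = (60.317, -33.674). T is the foot of the tangent from R: T = (40.611, -10.921).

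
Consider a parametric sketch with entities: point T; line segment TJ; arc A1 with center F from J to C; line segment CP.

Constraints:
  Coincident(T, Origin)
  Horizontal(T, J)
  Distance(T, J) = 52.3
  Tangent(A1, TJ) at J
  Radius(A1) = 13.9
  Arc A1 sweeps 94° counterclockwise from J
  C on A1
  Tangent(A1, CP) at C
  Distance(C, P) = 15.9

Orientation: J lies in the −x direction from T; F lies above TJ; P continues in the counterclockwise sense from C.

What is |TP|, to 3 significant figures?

50.1

T is at the origin; TJ is horizontal with |TJ| = 52.3 and J on the −x side, so J = (-52.3, 0.00). A1 meets TJ tangentially, so FJ is at right angles to TJ, so F = J + (0, 13.9) = (-52.3, 13.9). On A1, J sits at bearing -90° from F; a 94° counterclockwise sweep puts C at bearing 4°, so C = F + 13.9·(cos 4°, sin 4°) = (-38.4, 14.9). Since A1 is tangent to CP there, FC ⟂ CP, so CP runs along (−sin 4°, cos 4°); with |CP| = 15.9, P = (-39.5, 30.7). Then |TP| = |P − T| = 50.1.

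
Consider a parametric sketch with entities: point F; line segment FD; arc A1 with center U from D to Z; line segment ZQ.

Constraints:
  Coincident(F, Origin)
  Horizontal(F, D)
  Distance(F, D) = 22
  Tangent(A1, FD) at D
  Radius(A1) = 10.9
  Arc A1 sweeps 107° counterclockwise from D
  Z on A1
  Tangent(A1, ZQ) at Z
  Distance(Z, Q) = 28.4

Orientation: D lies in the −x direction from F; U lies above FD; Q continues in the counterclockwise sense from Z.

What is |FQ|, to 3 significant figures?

45.8

F is at the origin; F and D share the same y with |FD| = 22.0 and D on the −x side, so D = (-22.0, 0.00). Since A1 is tangent to FD there, UD ⟂ FD, so U = D + (0, 10.9) = (-22.0, 10.9). On A1, D sits at bearing -90° from U; a 107° counterclockwise sweep puts Z at bearing 17°, so Z = U + 10.9·(cos 17°, sin 17°) = (-11.6, 14.1). Since A1 is tangent to ZQ there, UZ ⟂ ZQ, so ZQ runs along (−sin 17°, cos 17°); with |ZQ| = 28.4, Q = (-19.9, 41.2). Then |FQ| = |Q − F| = 45.8.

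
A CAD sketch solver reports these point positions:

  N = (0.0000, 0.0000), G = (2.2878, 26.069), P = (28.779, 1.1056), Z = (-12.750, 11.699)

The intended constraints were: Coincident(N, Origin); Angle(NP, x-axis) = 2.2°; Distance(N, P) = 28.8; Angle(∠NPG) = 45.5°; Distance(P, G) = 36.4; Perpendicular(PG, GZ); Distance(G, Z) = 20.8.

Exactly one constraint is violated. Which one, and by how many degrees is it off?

Perpendicular(PG, GZ) — off by 3.00°.

N = (0.00, 0.00) ✓; NP at 2.200° ✓; |NP| = 28.80 ✓; ∠NPG = 45.50° ✓; |PG| = 36.40 ✓; ∠(PG, GZ) = 87.00° ✗; |GZ| = 20.80 ✓.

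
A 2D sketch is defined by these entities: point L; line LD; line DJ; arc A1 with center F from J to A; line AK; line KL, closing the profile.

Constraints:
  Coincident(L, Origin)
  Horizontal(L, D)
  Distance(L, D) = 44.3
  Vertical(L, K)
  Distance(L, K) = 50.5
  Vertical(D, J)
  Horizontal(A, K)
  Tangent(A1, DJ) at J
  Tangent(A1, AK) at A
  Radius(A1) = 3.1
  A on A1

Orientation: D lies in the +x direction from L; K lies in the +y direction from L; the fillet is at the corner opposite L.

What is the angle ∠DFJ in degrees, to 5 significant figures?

86.258°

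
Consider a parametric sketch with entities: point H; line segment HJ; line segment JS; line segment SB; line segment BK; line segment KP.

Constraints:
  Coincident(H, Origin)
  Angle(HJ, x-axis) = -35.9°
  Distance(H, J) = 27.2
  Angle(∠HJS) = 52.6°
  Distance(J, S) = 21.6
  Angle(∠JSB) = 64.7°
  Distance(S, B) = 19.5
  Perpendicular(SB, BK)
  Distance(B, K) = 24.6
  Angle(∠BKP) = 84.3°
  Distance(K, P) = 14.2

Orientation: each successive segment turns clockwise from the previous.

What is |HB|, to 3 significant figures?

5.14

H is at the origin; HJ runs at -35.9° with length 27.2, so J = (22.0, -15.9). ∠HJS = 52.6° gives JS at -163° from the x-axis; with |JS| = 21.6, S = (1.34, -22.2). ∠JSB = 64.7° gives SB at 81.4° from the x-axis; with |SB| = 19.5, B = (4.26, -2.88). Then |HB| = |B − H| = 5.14.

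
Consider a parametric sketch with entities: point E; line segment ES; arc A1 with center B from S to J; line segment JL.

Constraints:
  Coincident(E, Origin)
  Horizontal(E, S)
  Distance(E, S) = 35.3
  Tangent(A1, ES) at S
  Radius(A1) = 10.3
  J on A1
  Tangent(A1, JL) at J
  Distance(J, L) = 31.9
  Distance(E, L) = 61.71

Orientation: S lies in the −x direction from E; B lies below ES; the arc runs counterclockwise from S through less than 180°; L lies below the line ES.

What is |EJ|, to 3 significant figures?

46.8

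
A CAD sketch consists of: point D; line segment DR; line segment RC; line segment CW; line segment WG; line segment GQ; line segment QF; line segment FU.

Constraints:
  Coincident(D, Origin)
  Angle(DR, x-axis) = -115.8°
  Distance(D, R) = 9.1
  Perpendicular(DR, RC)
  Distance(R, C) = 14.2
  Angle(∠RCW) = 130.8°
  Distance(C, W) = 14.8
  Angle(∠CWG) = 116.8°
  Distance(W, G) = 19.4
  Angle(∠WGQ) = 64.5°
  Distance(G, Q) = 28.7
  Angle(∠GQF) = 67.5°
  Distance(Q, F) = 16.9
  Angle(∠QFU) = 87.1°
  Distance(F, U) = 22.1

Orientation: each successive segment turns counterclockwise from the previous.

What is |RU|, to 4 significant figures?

30.42

∠GQF = 67.5° gives QF at -45.40° from the x-axis; with |QF| = 16.9, F = (8.832, -11.96). ∠QFU = 87.1° gives FU at 47.50° from the x-axis; with |FU| = 22.1, U = (23.76, 4.333). Then |RU| = |U − R| = 30.42.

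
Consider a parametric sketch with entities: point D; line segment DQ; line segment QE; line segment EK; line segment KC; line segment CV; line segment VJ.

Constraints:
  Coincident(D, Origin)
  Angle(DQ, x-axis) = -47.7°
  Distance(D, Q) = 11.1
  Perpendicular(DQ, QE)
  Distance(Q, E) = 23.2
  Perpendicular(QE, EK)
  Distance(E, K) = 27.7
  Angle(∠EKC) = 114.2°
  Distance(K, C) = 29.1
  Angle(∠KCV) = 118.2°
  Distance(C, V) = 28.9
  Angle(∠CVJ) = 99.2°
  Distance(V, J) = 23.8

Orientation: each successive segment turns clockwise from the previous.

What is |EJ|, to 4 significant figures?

38.13

D is at the origin; DQ runs at -47.7° with length 11.1, so Q = (7.470, -8.210). DQ ⟂ QE, so QE runs at -137.7°; with |QE| = 23.2, E = (-9.689, -23.82). QE ⟂ EK, so EK runs at 132.3°; with |EK| = 27.7, K = (-28.33, -3.336). ∠EKC = 114.2° gives KC at 66.50° from the x-axis; with |KC| = 29.1, C = (-16.73, 23.35). ∠KCV = 118.2° gives CV at 4.700° from the x-axis; with |CV| = 28.9, V = (12.07, 25.72). ∠CVJ = 99.2° gives VJ at -76.10° from the x-axis; with |VJ| = 23.8, J = (17.79, 2.615). Then |EJ| = |J − E| = 38.13.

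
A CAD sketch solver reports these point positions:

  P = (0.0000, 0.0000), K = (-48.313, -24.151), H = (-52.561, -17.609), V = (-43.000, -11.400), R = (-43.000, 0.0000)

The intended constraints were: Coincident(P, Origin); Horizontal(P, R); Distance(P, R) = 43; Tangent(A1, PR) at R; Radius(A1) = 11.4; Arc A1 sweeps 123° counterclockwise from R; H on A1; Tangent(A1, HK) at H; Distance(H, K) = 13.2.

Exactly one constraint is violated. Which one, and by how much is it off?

Distance(H, K) = 13.2 — off by 5.40.

P = (0.00, 0.00) ✓; P.y = 0.00, R.y = 0.00 ✓; |PR| = 43.00 ✓; ∠(VR, RP) = 90.00° ✓; |VR| = 11.40 ✓; bearing(V→H) − bearing(V→R) = 123.0° ✓; |VH| = 11.40 ✓; ∠(VH, HK) = 90.00° ✓; |HK| = 7.800 ✗.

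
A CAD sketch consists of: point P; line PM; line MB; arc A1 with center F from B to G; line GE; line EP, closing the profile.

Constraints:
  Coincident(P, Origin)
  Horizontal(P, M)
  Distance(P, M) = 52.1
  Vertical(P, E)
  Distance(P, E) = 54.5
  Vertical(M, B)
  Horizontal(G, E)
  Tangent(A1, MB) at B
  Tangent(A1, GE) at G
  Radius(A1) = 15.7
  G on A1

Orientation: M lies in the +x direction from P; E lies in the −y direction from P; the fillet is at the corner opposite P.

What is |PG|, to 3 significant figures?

65.5

P is at the origin; P and M share the same y with |PM| = 52.1 and M on the +x side, so M = (52.1, 0.00). PE is vertical with |PE| = 54.5 and E on the −y side, so E = (0.00, -54.5). The virtual corner opposite P is at (52.1, -54.5). Tangency of A1 to MB means the radius FB is perpendicular to MB and tangency of A1 to GE means the radius FG is perpendicular to GE, with radius 15.7, so the center F sits 15.7 in from both sides at F = (36.4, -38.8). That places the tangent points at B = (52.1, -38.8) on MB and G = (36.4, -54.5) on GE. Then |PG| = |G − P| = 65.5.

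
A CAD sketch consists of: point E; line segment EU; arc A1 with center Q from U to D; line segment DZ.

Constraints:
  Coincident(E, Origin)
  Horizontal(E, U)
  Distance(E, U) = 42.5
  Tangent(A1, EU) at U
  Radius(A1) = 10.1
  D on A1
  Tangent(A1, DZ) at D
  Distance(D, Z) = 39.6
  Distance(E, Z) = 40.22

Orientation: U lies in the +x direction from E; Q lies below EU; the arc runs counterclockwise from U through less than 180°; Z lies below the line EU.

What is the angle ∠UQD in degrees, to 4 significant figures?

57.63°

Checks: |EU| = 42.50 ✓; |QD| = 10.10 ✓; ∠(QD, DZ) = 90.00° ✓; |DZ| = 39.60 ✓; |EZ| = 40.22 ✓.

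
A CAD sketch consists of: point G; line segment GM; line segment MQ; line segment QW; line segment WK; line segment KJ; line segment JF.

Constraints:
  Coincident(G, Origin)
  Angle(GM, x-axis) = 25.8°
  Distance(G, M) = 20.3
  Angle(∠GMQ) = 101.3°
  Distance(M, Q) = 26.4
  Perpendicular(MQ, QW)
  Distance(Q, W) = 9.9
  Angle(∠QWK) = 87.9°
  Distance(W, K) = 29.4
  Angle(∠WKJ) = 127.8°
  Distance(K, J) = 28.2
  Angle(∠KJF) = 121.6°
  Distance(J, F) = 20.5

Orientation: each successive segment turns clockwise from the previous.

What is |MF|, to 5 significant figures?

34.945

∠WKJ = 127.8° gives KJ at 72.800° from the x-axis; with |KJ| = 28.2, J = (17.781, 32.829). ∠KJF = 121.6° gives JF at 14.400° from the x-axis; with |JF| = 20.5, F = (37.637, 37.927). Then |MF| = |F − M| = 34.945.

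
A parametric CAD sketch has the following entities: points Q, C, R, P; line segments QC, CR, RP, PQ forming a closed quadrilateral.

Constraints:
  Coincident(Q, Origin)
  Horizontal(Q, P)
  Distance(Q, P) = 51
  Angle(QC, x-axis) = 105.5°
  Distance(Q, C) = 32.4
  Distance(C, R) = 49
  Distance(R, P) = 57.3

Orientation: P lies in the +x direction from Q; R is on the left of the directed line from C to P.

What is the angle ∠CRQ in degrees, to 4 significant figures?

29.19°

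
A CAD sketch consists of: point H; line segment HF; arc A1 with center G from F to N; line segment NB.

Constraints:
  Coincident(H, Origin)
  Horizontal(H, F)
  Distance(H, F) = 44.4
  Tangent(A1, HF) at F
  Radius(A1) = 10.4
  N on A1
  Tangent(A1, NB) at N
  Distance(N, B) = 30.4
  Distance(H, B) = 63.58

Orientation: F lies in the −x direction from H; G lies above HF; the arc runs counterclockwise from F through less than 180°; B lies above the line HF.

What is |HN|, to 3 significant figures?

37.9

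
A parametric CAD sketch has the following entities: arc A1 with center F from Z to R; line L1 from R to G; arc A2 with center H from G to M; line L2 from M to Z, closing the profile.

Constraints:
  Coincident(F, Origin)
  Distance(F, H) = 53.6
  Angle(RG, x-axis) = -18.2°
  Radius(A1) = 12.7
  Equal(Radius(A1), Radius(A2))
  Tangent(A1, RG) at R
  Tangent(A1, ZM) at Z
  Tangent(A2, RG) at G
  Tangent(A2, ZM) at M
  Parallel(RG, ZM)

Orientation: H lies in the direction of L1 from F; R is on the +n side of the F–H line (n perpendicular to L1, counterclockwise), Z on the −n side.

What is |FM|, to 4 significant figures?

55.08

The slot axis is L1's direction at -18.2°, so u = (cos -18.2°, sin -18.2°) = (0.9500, -0.3123) and n = (−sin -18.2°, cos -18.2°) = (0.3123, 0.9500). F is at the origin and H lies 53.6 along u from F, so H = 53.6·u = (50.92, -16.74). Tangency of A1 to both parallel lines with radius 12.7 puts R and Z at F ± 12.7·n: R = (3.967, 12.06), Z = (-3.967, -12.06). Equal radii place G and M the same way about H: G = H + 12.7·n = (54.89, -4.677), M = H − 12.7·n = (46.95, -28.81). Then |FM| = |M − F| = 55.08.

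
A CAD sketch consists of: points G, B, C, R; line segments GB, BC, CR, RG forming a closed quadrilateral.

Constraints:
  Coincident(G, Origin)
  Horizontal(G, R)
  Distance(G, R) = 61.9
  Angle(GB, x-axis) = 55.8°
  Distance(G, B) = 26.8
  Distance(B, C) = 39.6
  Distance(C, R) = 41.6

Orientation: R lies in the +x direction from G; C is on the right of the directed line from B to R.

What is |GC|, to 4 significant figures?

28.87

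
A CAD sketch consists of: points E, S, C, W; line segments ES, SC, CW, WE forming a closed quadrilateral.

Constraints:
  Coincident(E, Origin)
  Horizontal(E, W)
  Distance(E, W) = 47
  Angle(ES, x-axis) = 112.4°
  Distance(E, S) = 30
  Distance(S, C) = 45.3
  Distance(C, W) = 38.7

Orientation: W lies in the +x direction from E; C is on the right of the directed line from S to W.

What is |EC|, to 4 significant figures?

15.80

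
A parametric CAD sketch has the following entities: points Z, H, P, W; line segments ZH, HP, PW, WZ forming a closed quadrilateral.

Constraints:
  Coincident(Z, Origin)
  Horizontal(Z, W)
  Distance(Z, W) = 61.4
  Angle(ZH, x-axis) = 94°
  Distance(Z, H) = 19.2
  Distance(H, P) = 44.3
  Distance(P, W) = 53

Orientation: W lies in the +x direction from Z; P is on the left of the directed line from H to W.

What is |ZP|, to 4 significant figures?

56.97

Z is at the origin; Z and W share the same y with |ZW| = 61.4 and W in +x, so W = (61.4, 0). ZH runs at 94.0° with |ZH| = 19.2, so H = (-1.339, 19.15). P is determined by |HP| = 44.3 and |PW| = 53.0 together: it lies at the intersection of circle(H, 44.3) and circle(W, 53.0). With |HW| = 65.60, the foot of the radical line on HW is 26.35 from H and the perpendicular offset is √(44.3² − 26.35²) = 35.61. Taking the left-of-HW solution: P = (34.26, 45.52).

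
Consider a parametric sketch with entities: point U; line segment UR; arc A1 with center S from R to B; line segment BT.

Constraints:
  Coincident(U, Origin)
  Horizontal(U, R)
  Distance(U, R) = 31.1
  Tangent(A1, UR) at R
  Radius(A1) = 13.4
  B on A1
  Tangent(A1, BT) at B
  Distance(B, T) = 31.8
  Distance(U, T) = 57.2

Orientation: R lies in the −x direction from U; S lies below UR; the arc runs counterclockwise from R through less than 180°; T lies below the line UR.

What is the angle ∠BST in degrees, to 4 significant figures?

67.15°

Checks: ∠(SR, RU) = 90.00° ✓; |SB| = 13.40 ✓; ∠(SB, BT) = 90.00° ✓; |BT| = 31.80 ✓; |UT| = 57.20 ✓.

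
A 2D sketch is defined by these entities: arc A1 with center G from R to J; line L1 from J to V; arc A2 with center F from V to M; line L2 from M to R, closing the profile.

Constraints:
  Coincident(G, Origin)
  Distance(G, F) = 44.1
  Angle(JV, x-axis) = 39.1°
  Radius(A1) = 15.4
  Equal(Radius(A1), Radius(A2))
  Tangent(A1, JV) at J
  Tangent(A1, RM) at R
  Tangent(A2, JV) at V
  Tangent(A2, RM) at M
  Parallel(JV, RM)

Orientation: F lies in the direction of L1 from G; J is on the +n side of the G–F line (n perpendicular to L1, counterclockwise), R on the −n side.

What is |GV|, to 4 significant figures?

46.71

The slot axis is L1's direction at 39.1°, so u = (cos 39.1°, sin 39.1°) = (0.7760, 0.6307) and n = (−sin 39.1°, cos 39.1°) = (-0.6307, 0.7760). G is at the origin and F lies 44.1 along u from G, so F = 44.1·u = (34.22, 27.81). Tangency of A1 to both parallel lines with radius 15.4 puts J and R at G ± 15.4·n: J = (-9.712, 11.95), R = (9.712, -11.95). Equal radii place V and M the same way about F: V = F + 15.4·n = (24.51, 39.76), M = F − 15.4·n = (43.94, 15.86). Then |GV| = |V − G| = 46.71.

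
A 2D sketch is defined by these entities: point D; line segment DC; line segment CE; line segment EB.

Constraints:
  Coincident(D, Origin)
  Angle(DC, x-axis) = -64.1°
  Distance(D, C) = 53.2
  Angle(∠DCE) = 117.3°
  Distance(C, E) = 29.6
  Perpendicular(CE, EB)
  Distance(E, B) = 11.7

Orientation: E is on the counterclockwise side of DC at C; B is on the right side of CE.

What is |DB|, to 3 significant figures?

80.0

D is at the origin; DC runs at -64.1° with length 53.2, so C = 53.2·(cos -64.1°, sin -64.1°) = (23.2, -47.9). ∠DCE = 117.3°, so CE runs at -64.1° + (180° − 117.3°) = -1.40° from the x-axis; with |CE| = 29.6, E = C + 29.6·(cos -1.40°, sin -1.40°) = (52.8, -48.6). CE ⟂ EB; with |EB| = 11.7 on the right of CE, B = E + 11.7·(-0.0244, -1.00) = (52.5, -60.3). Then |DB| = |B − D| = 80.0.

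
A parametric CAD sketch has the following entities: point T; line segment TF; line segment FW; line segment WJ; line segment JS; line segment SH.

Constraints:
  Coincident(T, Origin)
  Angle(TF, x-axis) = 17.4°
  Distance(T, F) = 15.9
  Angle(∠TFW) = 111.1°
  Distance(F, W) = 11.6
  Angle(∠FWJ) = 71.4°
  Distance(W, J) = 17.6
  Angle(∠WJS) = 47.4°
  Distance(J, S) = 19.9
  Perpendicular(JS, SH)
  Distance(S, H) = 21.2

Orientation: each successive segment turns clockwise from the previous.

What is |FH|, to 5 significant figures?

18.565

∠WJS = 47.4° gives JS at 67.300° from the x-axis; with |JS| = 19.9, S = (13.524, 8.0443). The perpendicularity gives SH at right angles to JS, so SH runs at -22.700°; with |SH| = 21.2, H = (33.082, -0.13689). Then |FH| = |H − F| = 18.565.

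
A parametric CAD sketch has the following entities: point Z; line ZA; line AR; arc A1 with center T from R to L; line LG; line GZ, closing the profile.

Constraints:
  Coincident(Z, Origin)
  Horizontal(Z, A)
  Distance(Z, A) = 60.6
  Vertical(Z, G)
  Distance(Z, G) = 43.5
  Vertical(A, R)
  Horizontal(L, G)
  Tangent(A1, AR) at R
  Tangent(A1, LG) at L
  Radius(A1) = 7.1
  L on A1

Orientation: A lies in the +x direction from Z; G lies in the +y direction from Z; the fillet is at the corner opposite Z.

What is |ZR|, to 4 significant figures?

70.69

Z is at the origin; ZA is horizontal with |ZA| = 60.6 and A on the +x side, so A = (60.60, 0.000). ZG is vertical with |ZG| = 43.5 and G on the +y side, so G = (0.000, 43.50). The virtual corner opposite Z is at (60.60, 43.50). A1 meets AR tangentially, so TR is at right angles to AR and A1 meets LG tangentially, so TL is at right angles to LG, with radius 7.1, so the center T sits 7.1 in from both sides at T = (53.50, 36.40). That places the tangent points at R = (60.60, 36.40) on AR and L = (53.50, 43.50) on LG. Then |ZR| = |R − Z| = 70.69.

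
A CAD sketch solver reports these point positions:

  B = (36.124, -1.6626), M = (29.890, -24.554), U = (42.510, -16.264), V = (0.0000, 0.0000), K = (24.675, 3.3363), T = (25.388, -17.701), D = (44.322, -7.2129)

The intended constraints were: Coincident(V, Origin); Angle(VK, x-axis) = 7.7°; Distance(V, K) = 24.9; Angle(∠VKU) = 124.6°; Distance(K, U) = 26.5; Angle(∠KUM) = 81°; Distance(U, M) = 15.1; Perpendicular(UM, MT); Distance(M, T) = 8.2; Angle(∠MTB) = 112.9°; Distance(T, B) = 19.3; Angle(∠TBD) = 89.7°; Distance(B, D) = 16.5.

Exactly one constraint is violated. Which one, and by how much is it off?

Distance(B, D) = 16.5 — off by 6.60.

V = (0.00, 0.00) ✓; VK at 7.700° ✓; |VK| = 24.90 ✓; ∠VKU = 124.6° ✓; |KU| = 26.50 ✓; ∠KUM = 81.00° ✓; |UM| = 15.10 ✓; ∠(UM, MT) = 90.00° ✓; |MT| = 8.199 ✓; ∠MTB = 112.9° ✓; |TB| = 19.30 ✓; ∠TBD = 89.70° ✓; |BD| = 9.900 ✗.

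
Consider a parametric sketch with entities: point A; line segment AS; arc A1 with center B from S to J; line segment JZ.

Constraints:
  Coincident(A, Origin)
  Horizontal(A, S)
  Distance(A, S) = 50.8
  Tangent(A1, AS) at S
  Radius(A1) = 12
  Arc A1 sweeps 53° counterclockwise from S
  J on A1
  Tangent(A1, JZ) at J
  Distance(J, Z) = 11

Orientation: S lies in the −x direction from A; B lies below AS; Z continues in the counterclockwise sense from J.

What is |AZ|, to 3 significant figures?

68.4

A is at the origin; AS is horizontal with |AS| = 50.8 and S on the −x side, so S = (-50.8, 0.00). Since A1 is tangent to AS there, BS ⟂ AS, so B = S + (0, -12) = (-50.8, -12.0). On A1, S sits at bearing 90° from B; a 53° counterclockwise sweep puts J at bearing 143°, so J = B + 12.0·(cos 143°, sin 143°) = (-60.4, -4.78). Since A1 is tangent to JZ there, BJ ⟂ JZ, so JZ runs along (−sin 143°, cos 143°); with |JZ| = 11.0, Z = (-67.0, -13.6). Then |AZ| = |Z − A| = 68.4.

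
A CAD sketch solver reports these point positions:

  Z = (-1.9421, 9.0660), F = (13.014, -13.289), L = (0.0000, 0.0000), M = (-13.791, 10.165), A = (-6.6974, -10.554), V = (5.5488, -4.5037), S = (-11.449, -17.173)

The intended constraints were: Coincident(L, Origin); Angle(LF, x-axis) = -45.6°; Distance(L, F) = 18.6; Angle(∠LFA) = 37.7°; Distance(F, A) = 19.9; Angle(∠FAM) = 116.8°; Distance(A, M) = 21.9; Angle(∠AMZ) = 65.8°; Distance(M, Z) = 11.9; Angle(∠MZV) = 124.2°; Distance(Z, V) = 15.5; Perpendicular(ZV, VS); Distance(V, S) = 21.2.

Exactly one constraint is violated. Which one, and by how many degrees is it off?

Perpendicular(ZV, VS) — off by 7.80°.

L = (0.00, 0.00) ✓; LF at -45.60° ✓; |LF| = 18.60 ✓; ∠LFA = 37.70° ✓; |FA| = 19.90 ✓; ∠FAM = 116.8° ✓; |AM| = 21.90 ✓; ∠AMZ = 65.80° ✓; |MZ| = 11.90 ✓; ∠MZV = 124.2° ✓; |ZV| = 15.50 ✓; ∠(ZV, VS) = 82.20° ✗; |VS| = 21.20 ✓.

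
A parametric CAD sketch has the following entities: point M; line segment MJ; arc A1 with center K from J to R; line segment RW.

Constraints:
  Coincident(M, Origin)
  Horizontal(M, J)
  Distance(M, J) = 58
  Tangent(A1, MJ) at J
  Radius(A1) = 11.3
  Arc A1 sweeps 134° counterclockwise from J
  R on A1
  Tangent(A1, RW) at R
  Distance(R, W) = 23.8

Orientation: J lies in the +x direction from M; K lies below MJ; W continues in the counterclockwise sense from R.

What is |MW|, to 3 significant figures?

75.7

M is at the origin; MJ is horizontal with |MJ| = 58.0 and J on the +x side, so J = (58.0, 0.00). Since A1 is tangent to MJ there, KJ ⟂ MJ, so K = J + (0, -11.3) = (58.0, -11.3). On A1, J sits at bearing 90° from K; a 134° counterclockwise sweep puts R at bearing 224°, so R = K + 11.3·(cos 224°, sin 224°) = (49.9, -19.1). The tangent condition forces KR to be normal to RW, so RW runs along (−sin 224°, cos 224°); with |RW| = 23.8, W = (66.4, -36.3). Then |MW| = |W − M| = 75.7.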